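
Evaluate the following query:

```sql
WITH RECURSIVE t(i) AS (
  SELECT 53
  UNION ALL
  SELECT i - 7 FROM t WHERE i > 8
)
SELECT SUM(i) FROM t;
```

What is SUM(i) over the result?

Base: i=53.
Iteration 1: 53 > 8 holds -> i = 53 - 7 = 46.
Iteration 2: 46 > 8 holds -> i = 46 - 7 = 39.
Iteration 3: 39 > 8 holds -> i = 39 - 7 = 32.
Iteration 4: 32 > 8 holds -> i = 32 - 7 = 25.
Iteration 5: 25 > 8 holds -> i = 25 - 7 = 18.
Iteration 6: 18 > 8 holds -> i = 18 - 7 = 11.
Iteration 7: 11 > 8 holds -> i = 11 - 7 = 4.
Iteration 8: 4 > 8 fails; recursion stops.
SUM(i) = 53 + 46 + 39 + 32 + 25 + 18 + 11 + 4 = 228.

228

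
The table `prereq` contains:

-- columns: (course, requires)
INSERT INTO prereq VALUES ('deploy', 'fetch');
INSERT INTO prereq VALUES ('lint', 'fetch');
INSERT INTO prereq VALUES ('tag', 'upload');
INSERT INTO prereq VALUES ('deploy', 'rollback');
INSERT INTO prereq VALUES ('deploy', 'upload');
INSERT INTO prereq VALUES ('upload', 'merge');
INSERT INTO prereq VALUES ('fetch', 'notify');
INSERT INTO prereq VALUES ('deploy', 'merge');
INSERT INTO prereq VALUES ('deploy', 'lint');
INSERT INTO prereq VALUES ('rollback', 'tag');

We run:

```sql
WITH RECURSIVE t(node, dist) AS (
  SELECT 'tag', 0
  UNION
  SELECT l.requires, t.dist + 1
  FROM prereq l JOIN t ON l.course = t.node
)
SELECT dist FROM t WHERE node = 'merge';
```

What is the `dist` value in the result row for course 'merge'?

2

Base: (tag, dist=0).
Iteration 1: edges from {tag} -> (upload, dist=1).
Iteration 2: edges from {upload} -> (merge, dist=2).
Iteration 3: no outgoing edges from {merge}; recursion stops.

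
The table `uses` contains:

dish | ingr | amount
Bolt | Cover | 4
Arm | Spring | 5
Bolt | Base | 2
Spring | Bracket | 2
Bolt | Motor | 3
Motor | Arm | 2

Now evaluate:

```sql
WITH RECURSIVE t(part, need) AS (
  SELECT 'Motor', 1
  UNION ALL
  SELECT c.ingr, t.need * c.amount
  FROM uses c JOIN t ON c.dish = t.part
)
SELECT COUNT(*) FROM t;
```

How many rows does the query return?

4

Base: (Motor, need=1).
Iteration 1: components of {Motor} -> Arm = 1*2 = 2.
Iteration 2: components of {Arm} -> Spring = 2*5 = 10.
Iteration 3: components of {Spring} -> Bracket = 10*2 = 20.
Iteration 4: no further components; recursion stops.
Total rows emitted: 4.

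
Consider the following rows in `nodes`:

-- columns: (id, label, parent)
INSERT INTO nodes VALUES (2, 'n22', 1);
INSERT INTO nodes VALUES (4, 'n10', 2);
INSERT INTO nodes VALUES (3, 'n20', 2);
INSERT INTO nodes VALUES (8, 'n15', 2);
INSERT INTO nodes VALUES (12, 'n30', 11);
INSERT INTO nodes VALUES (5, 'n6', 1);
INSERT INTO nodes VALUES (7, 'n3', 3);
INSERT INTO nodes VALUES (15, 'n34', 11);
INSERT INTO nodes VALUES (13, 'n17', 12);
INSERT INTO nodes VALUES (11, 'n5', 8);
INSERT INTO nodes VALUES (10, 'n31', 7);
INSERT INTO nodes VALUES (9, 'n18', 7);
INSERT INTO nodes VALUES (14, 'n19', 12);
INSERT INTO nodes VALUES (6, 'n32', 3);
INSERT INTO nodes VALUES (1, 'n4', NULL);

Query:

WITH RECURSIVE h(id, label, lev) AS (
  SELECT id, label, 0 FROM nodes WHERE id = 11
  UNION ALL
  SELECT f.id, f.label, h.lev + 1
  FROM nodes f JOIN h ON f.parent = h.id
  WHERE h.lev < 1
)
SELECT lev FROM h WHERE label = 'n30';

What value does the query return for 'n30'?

1

Base: id=11 (n5) at lev 0.
Iteration 1: rows with parent in {11} -> n30 (id 12, lev 1), n34 (id 15, lev 1).
Iteration 2: lev < 1 fails for all current rows; recursion stops.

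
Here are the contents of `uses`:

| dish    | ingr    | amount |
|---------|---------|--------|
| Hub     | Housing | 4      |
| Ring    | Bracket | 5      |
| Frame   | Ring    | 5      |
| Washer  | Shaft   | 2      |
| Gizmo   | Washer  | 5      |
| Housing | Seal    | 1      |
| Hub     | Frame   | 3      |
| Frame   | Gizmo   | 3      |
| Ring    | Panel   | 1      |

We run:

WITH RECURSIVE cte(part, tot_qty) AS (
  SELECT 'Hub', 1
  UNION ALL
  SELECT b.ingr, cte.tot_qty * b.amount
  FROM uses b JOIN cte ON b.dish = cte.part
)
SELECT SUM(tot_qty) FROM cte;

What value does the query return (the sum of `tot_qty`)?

Base: (Hub, tot_qty=1).
Iteration 1: components of {Hub} -> Frame = 1*3 = 3, Housing = 1*4 = 4.
Iteration 2: components of {Frame,Housing} -> Gizmo = 3*3 = 9, Ring = 3*5 = 15, Seal = 4*1 = 4.
Iteration 3: components of {Gizmo,Ring,Seal} -> Bracket = 15*5 = 75, Panel = 15*1 = 15, Washer = 9*5 = 45.
Iteration 4: components of {Bracket,Panel,Washer} -> Shaft = 45*2 = 90.
Iteration 5: no further components; recursion stops.
SUM(tot_qty) = 1 + 4 + 3 + 4 + 15 + 9 + 15 + 75 + 45 + 90 = 261.

261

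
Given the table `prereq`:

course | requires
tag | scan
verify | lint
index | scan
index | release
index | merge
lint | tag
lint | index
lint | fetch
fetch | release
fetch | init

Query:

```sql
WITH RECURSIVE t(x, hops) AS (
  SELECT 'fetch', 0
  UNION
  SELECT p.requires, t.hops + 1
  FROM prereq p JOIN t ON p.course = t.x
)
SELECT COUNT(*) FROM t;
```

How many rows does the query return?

Base: (fetch, hops=0).
Iteration 1: edges from {fetch} -> (init, hops=1), (release, hops=1).
Iteration 2: no outgoing edges from {init,release}; recursion stops.
Total rows emitted: 3.

3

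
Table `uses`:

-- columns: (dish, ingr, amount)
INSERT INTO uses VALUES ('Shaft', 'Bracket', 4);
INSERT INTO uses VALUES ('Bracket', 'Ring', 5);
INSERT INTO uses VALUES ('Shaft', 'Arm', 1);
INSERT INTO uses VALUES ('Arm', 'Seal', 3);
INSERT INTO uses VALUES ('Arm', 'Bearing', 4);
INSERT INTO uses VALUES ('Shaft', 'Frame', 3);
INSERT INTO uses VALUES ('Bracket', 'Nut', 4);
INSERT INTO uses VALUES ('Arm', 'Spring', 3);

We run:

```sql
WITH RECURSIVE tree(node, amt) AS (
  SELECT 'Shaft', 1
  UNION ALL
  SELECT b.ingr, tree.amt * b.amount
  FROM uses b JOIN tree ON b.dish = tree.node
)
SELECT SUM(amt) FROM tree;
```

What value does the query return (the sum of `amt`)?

Base: (Shaft, amt=1).
Iteration 1: components of {Shaft} -> Arm = 1*1 = 1, Bracket = 1*4 = 4, Frame = 1*3 = 3.
Iteration 2: components of {Arm,Bracket,Frame} -> Bearing = 1*4 = 4, Nut = 4*4 = 16, Ring = 4*5 = 20, Seal = 1*3 = 3, Spring = 1*3 = 3.
Iteration 3: no further components; recursion stops.
SUM(amt) = 1 + 1 + 4 + 3 + 3 + 3 + 4 + 16 + 20 = 55.

55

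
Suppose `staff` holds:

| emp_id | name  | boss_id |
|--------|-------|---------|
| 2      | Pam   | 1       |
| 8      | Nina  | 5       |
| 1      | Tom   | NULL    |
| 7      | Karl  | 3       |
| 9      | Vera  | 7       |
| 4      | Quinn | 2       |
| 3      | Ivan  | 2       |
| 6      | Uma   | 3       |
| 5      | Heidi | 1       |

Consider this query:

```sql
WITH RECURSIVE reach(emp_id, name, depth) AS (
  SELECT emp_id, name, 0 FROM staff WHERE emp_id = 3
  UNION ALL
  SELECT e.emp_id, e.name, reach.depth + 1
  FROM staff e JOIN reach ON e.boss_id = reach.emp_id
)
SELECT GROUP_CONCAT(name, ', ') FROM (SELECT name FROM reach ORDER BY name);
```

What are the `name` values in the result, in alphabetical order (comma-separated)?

Base: emp_id=3 (Ivan) at depth 0.
Iteration 1: rows with boss_id in {3} -> Uma (id 6, depth 1), Karl (id 7, depth 1).
Iteration 2: rows with boss_id in {6,7} -> Vera (id 9, depth 2).
Iteration 3: no rows with boss_id in {9}; recursion stops.

Ivan, Karl, Uma, Vera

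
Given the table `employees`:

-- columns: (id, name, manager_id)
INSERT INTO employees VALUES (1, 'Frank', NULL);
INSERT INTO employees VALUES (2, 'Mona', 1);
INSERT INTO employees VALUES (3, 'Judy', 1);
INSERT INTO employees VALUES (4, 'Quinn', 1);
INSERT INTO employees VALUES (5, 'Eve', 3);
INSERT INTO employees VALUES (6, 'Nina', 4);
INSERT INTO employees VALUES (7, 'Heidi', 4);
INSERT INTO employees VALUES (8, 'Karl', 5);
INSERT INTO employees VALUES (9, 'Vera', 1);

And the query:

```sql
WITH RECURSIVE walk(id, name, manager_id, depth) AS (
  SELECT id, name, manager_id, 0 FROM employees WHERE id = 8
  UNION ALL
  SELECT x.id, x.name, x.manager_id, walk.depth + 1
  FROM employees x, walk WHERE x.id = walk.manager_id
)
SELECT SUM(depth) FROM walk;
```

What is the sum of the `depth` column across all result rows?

Base: id=8 (Karl), manager_id=5, depth 0.
Iteration 1: join on id=5 -> Eve (id 5, manager_id=3, depth 1).
Iteration 2: join on id=3 -> Judy (id 3, manager_id=1, depth 2).
Iteration 3: join on id=1 -> Frank (id 1, manager_id=NULL, depth 3).
Iteration 4: manager_id is NULL; no match; recursion stops.
SUM(depth) = 0 + 1 + 2 + 3 = 6.

6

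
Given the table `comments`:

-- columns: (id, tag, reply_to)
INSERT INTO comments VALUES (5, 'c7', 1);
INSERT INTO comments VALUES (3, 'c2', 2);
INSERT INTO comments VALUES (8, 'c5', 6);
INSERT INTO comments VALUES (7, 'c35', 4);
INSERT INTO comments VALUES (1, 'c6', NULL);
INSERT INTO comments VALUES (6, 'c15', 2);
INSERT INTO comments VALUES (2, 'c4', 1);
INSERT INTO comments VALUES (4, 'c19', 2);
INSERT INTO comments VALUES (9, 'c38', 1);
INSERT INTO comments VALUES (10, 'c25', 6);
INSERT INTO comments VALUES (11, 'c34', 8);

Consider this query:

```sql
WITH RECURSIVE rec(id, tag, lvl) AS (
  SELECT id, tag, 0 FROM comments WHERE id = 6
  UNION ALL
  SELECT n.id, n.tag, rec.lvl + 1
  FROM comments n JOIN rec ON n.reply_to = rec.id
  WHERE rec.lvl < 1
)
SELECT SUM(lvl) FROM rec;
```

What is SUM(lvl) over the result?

2

Base: id=6 (c15) at lvl 0.
Iteration 1: rows with reply_to in {6} -> c5 (id 8, lvl 1), c25 (id 10, lvl 1).
Iteration 2: lvl < 1 fails for all current rows; recursion stops.
SUM(lvl) = 0 + 1 + 1 = 2.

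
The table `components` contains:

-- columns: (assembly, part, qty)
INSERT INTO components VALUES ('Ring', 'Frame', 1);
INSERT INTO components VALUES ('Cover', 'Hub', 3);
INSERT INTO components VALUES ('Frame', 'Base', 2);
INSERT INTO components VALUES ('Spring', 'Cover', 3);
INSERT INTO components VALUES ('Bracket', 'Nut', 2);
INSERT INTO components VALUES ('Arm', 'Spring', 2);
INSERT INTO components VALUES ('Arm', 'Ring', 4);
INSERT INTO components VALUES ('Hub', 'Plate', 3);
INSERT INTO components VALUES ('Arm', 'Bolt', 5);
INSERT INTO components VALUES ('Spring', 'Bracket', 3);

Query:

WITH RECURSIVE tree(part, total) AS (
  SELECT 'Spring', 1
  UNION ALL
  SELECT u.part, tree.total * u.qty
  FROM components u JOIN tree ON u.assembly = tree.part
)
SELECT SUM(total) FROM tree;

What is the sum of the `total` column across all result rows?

Base: (Spring, total=1).
Iteration 1: components of {Spring} -> Bracket = 1*3 = 3, Cover = 1*3 = 3.
Iteration 2: components of {Bracket,Cover} -> Hub = 3*3 = 9, Nut = 3*2 = 6.
Iteration 3: components of {Hub,Nut} -> Plate = 9*3 = 27.
Iteration 4: no further components; recursion stops.
SUM(total) = 1 + 3 + 3 + 6 + 9 + 27 = 49.

49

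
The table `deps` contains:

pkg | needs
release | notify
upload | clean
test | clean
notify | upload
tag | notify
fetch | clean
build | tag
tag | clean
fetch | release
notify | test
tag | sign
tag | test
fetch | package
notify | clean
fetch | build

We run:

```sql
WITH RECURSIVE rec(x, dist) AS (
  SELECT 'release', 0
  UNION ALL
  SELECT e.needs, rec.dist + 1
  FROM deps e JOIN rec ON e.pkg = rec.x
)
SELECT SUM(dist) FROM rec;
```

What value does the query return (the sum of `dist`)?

Base: (release, dist=0).
Iteration 1: edges from {release} -> (notify, dist=1).
Iteration 2: edges from {notify} -> (clean, dist=2), (test, dist=2), (upload, dist=2).
Iteration 3: edges from {clean,test,upload} -> (clean, dist=3) x2. [UNION ALL keeps all 2 new rows, including repeats]
Iteration 4: no outgoing edges from {clean}; recursion stops.
SUM(dist) = 0 + 1 + 2 + 2 + 2 + 3 + 3 = 13.

13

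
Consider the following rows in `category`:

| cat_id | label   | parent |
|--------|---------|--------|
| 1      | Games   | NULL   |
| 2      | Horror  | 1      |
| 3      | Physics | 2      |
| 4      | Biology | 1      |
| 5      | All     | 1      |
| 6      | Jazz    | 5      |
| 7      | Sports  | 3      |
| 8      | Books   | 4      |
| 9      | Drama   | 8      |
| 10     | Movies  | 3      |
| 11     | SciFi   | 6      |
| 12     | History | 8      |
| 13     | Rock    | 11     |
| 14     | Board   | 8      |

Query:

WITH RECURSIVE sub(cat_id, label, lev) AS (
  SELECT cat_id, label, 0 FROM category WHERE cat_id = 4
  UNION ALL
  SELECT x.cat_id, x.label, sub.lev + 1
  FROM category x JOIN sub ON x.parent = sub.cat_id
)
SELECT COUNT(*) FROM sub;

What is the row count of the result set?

5

Base: cat_id=4 (Biology) at lev 0.
Iteration 1: rows with parent in {4} -> Books (id 8, lev 1).
Iteration 2: rows with parent in {8} -> Drama (id 9, lev 2), History (id 12, lev 2), Board (id 14, lev 2).
Iteration 3: no rows with parent in {9,12,14}; recursion stops.
Total rows emitted: 5.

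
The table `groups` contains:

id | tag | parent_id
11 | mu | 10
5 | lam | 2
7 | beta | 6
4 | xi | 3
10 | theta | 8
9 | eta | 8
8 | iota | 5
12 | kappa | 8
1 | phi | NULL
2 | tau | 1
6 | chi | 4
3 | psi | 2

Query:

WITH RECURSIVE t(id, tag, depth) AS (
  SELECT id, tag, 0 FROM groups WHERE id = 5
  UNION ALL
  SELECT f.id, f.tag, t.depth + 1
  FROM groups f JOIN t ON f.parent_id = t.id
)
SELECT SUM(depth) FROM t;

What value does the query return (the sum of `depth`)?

10

Base: id=5 (lam) at depth 0.
Iteration 1: rows with parent_id in {5} -> iota (id 8, depth 1).
Iteration 2: rows with parent_id in {8} -> eta (id 9, depth 2), theta (id 10, depth 2), kappa (id 12, depth 2).
Iteration 3: rows with parent_id in {9,10,12} -> mu (id 11, depth 3).
Iteration 4: no rows with parent_id in {11}; recursion stops.
SUM(depth) = 0 + 1 + 2 + 2 + 2 + 3 = 10.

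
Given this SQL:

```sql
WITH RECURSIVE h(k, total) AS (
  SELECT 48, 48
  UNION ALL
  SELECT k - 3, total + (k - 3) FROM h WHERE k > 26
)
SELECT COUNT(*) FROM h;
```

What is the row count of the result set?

Base: k=48, total=48.
Iteration 1: 48 > 26 holds -> k = 48 - 3 = 45, total = 48 + 45 = 93.
Iteration 2: 45 > 26 holds -> k = 45 - 3 = 42, total = 93 + 42 = 135.
Iteration 3: 42 > 26 holds -> k = 42 - 3 = 39, total = 135 + 39 = 174.
Iteration 4: 39 > 26 holds -> k = 39 - 3 = 36, total = 174 + 36 = 210.
Iteration 5: 36 > 26 holds -> k = 36 - 3 = 33, total = 210 + 33 = 243.
Iteration 6: 33 > 26 holds -> k = 33 - 3 = 30, total = 243 + 30 = 273.
Iteration 7: 30 > 26 holds -> k = 30 - 3 = 27, total = 273 + 27 = 300.
Iteration 8: 27 > 26 holds -> k = 27 - 3 = 24, total = 300 + 24 = 324.
Iteration 9: 24 > 26 fails; recursion stops.
Total rows emitted: 9.

9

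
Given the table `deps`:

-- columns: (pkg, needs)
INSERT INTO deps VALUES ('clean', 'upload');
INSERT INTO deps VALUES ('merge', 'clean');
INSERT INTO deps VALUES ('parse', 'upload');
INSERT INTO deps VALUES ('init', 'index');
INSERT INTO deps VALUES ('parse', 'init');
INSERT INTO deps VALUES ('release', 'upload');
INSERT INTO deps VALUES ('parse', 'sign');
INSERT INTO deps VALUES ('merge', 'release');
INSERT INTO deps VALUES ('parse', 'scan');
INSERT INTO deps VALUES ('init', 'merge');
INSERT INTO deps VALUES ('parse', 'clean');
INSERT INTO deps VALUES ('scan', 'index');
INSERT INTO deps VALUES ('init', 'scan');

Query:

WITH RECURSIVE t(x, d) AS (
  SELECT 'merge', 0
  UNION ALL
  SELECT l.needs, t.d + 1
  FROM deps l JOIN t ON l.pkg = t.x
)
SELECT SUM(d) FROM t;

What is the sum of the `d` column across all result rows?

Base: (merge, d=0).
Iteration 1: edges from {merge} -> (clean, d=1), (release, d=1).
Iteration 2: edges from {clean,release} -> (upload, d=2) x2. [UNION ALL keeps all 2 new rows, including repeats]
Iteration 3: no outgoing edges from {upload}; recursion stops.
SUM(d) = 0 + 1 + 1 + 2 + 2 = 6.

6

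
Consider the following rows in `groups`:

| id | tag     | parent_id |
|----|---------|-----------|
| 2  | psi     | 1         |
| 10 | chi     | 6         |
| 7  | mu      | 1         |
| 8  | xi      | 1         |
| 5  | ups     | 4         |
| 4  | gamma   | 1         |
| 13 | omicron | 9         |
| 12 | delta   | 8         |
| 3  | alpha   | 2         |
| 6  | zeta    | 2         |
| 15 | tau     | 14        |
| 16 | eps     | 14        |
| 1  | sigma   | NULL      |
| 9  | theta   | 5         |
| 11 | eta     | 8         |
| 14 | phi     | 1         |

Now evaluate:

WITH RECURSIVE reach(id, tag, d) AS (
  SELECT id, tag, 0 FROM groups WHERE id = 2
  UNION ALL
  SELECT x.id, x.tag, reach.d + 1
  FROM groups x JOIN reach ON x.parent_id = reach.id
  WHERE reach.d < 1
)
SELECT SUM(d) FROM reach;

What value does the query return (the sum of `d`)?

2

Base: id=2 (psi) at d 0.
Iteration 1: rows with parent_id in {2} -> alpha (id 3, d 1), zeta (id 6, d 1).
Iteration 2: d < 1 fails for all current rows; recursion stops.
SUM(d) = 0 + 1 + 1 = 2.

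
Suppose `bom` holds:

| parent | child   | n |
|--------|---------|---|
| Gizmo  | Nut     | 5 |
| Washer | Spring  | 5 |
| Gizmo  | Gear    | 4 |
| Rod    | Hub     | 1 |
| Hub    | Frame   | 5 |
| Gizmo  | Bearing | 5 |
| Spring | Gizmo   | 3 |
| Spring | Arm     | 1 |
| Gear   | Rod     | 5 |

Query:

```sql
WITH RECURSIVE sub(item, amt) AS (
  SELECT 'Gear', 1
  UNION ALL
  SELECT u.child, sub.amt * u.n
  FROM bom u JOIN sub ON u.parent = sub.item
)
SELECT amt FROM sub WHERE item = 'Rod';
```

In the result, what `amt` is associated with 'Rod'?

5

Base: (Gear, amt=1).
Iteration 1: components of {Gear} -> Rod = 1*5 = 5.
Iteration 2: components of {Rod} -> Hub = 5*1 = 5.
Iteration 3: components of {Hub} -> Frame = 5*5 = 25.
Iteration 4: no further components; recursion stops.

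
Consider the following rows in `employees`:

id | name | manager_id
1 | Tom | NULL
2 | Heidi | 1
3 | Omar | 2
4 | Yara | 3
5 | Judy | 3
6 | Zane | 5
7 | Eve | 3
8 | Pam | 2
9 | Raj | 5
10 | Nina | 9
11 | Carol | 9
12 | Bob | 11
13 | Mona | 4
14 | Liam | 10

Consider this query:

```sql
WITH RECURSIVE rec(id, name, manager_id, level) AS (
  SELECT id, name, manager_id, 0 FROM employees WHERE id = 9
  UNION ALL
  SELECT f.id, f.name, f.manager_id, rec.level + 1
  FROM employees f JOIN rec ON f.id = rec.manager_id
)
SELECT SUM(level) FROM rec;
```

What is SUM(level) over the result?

Base: id=9 (Raj), manager_id=5, level 0.
Iteration 1: join on id=5 -> Judy (id 5, manager_id=3, level 1).
Iteration 2: join on id=3 -> Omar (id 3, manager_id=2, level 2).
Iteration 3: join on id=2 -> Heidi (id 2, manager_id=1, level 3).
Iteration 4: join on id=1 -> Tom (id 1, manager_id=NULL, level 4).
Iteration 5: manager_id is NULL; no match; recursion stops.
SUM(level) = 0 + 1 + 2 + 3 + 4 = 10.

10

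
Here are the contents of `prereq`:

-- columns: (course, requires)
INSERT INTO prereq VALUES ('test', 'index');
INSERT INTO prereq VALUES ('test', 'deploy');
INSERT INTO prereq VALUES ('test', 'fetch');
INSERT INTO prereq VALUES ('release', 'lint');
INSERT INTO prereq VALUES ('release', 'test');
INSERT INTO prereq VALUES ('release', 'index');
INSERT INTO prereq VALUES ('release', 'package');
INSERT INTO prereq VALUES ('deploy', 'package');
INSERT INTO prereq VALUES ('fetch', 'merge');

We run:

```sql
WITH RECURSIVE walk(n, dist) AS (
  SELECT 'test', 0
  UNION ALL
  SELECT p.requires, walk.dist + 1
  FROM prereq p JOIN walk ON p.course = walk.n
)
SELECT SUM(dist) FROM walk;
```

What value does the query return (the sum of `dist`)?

7

Base: (test, dist=0).
Iteration 1: edges from {test} -> (deploy, dist=1), (fetch, dist=1), (index, dist=1).
Iteration 2: edges from {deploy,fetch,index} -> (merge, dist=2), (package, dist=2).
Iteration 3: no outgoing edges from {merge,package}; recursion stops.
SUM(dist) = 0 + 1 + 1 + 1 + 2 + 2 = 7.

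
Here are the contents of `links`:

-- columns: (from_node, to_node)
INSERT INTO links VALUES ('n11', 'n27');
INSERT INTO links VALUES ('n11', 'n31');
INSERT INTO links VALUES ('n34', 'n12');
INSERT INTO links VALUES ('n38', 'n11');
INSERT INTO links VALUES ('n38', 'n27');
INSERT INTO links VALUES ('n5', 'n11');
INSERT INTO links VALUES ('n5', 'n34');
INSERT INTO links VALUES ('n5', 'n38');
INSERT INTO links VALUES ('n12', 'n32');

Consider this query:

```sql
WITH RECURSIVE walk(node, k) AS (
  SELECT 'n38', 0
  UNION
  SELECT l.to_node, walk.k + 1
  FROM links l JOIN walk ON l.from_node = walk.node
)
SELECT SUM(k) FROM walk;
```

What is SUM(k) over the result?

6

Base: (n38, k=0).
Iteration 1: edges from {n38} -> (n11, k=1), (n27, k=1).
Iteration 2: edges from {n11,n27} -> (n27, k=2), (n31, k=2).
Iteration 3: no outgoing edges from {n27,n31}; recursion stops.
SUM(k) = 0 + 1 + 1 + 2 + 2 = 6.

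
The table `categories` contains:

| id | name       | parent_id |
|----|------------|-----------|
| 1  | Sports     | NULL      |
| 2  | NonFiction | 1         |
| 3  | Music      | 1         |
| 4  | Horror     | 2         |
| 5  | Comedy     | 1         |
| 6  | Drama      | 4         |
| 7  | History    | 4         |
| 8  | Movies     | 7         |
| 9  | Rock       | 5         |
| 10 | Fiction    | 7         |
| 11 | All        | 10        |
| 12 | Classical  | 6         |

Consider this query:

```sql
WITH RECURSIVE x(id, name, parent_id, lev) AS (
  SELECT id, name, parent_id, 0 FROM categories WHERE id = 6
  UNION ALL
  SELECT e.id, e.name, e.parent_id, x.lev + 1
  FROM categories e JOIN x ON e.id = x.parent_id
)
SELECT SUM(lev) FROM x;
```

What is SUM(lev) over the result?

6

Base: id=6 (Drama), parent_id=4, lev 0.
Iteration 1: join on id=4 -> Horror (id 4, parent_id=2, lev 1).
Iteration 2: join on id=2 -> NonFiction (id 2, parent_id=1, lev 2).
Iteration 3: join on id=1 -> Sports (id 1, parent_id=NULL, lev 3).
Iteration 4: parent_id is NULL; no match; recursion stops.
SUM(lev) = 0 + 1 + 2 + 3 = 6.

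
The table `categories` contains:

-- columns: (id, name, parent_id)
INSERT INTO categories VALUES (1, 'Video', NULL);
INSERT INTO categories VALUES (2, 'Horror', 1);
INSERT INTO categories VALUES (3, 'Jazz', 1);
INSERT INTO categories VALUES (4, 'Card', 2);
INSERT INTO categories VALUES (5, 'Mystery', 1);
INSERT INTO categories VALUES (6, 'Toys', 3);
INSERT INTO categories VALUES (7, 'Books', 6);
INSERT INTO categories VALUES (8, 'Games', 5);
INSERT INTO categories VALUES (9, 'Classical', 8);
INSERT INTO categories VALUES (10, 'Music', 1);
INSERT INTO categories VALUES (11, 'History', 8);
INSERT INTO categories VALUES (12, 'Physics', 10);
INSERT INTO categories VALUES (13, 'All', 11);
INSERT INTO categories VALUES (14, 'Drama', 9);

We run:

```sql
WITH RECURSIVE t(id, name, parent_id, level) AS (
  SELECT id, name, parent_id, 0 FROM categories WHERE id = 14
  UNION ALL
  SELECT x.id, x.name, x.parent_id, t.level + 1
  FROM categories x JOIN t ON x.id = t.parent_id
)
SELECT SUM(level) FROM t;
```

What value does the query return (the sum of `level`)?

10

Base: id=14 (Drama), parent_id=9, level 0.
Iteration 1: join on id=9 -> Classical (id 9, parent_id=8, level 1).
Iteration 2: join on id=8 -> Games (id 8, parent_id=5, level 2).
Iteration 3: join on id=5 -> Mystery (id 5, parent_id=1, level 3).
Iteration 4: join on id=1 -> Video (id 1, parent_id=NULL, level 4).
Iteration 5: parent_id is NULL; no match; recursion stops.
SUM(level) = 0 + 1 + 2 + 3 + 4 = 10.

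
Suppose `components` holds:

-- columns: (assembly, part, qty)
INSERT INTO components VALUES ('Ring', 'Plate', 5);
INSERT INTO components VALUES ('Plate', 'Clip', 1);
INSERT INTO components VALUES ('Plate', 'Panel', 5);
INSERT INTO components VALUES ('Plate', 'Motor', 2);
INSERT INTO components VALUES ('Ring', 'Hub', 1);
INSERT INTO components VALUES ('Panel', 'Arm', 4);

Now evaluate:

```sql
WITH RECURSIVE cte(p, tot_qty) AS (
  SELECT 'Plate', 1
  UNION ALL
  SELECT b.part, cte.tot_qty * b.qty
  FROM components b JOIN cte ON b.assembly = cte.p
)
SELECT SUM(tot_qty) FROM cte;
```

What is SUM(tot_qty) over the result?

29

Base: (Plate, tot_qty=1).
Iteration 1: components of {Plate} -> Clip = 1*1 = 1, Motor = 1*2 = 2, Panel = 1*5 = 5.
Iteration 2: components of {Clip,Motor,Panel} -> Arm = 5*4 = 20.
Iteration 3: no further components; recursion stops.
SUM(tot_qty) = 1 + 1 + 5 + 2 + 20 = 29.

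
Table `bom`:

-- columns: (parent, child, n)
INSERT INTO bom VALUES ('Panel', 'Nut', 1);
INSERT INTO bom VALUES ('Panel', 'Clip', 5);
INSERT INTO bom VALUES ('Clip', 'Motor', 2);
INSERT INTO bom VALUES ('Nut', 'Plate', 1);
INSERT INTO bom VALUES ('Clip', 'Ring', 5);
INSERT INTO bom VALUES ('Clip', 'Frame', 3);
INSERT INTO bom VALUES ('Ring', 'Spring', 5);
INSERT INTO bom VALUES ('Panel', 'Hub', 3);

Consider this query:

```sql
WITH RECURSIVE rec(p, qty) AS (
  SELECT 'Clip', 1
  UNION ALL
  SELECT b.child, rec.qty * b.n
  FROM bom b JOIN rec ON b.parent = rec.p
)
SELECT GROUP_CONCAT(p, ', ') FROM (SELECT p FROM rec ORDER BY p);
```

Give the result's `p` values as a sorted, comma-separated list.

Clip, Frame, Motor, Ring, Spring

Base: (Clip, qty=1).
Iteration 1: components of {Clip} -> Frame = 1*3 = 3, Motor = 1*2 = 2, Ring = 1*5 = 5.
Iteration 2: components of {Frame,Motor,Ring} -> Spring = 5*5 = 25.
Iteration 3: no further components; recursion stops.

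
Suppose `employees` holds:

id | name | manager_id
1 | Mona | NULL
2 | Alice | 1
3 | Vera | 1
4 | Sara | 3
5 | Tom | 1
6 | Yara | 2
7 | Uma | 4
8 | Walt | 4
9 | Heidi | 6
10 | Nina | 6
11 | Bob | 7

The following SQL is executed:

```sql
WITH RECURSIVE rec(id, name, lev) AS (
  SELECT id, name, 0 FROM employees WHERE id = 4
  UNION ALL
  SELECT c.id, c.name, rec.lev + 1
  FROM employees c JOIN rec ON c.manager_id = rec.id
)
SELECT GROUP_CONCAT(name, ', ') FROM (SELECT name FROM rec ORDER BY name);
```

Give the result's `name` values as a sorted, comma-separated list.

Bob, Sara, Uma, Walt

Base: id=4 (Sara) at lev 0.
Iteration 1: rows with manager_id in {4} -> Uma (id 7, lev 1), Walt (id 8, lev 1).
Iteration 2: rows with manager_id in {7,8} -> Bob (id 11, lev 2).
Iteration 3: no rows with manager_id in {11}; recursion stops.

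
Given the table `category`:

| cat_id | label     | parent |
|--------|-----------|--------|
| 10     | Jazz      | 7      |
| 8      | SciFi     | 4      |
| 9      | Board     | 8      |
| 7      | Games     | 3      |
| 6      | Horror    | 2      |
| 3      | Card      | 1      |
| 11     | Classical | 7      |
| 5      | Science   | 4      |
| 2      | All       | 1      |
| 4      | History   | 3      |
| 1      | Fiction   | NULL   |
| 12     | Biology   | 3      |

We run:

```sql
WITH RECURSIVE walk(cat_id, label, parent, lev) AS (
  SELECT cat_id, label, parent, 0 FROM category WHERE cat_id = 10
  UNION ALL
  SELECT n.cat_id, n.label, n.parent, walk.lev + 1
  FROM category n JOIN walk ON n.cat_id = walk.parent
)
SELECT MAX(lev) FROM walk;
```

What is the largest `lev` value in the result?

3

Base: cat_id=10 (Jazz), parent=7, lev 0.
Iteration 1: join on cat_id=7 -> Games (id 7, parent=3, lev 1).
Iteration 2: join on cat_id=3 -> Card (id 3, parent=1, lev 2).
Iteration 3: join on cat_id=1 -> Fiction (id 1, parent=NULL, lev 3).
Iteration 4: parent is NULL; no match; recursion stops.
lev values: 0, 1, 2, 3; the maximum is 3.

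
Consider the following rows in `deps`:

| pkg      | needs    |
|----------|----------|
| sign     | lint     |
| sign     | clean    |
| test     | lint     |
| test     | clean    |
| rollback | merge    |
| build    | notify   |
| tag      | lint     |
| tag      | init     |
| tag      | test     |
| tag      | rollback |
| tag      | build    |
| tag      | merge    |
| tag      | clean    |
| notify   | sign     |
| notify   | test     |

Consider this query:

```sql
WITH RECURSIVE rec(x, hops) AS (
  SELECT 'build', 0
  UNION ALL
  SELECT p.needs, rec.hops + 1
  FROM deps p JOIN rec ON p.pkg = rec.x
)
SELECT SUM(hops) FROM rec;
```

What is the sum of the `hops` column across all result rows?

17

Base: (build, hops=0).
Iteration 1: edges from {build} -> (notify, hops=1).
Iteration 2: edges from {notify} -> (sign, hops=2), (test, hops=2).
Iteration 3: edges from {sign,test} -> (clean, hops=3) x2, (lint, hops=3) x2. [UNION ALL keeps all 4 new rows, including repeats]
Iteration 4: no outgoing edges from {clean,lint}; recursion stops.
SUM(hops) = 0 + 1 + 2 + 2 + 3 + 3 + 3 + 3 = 17.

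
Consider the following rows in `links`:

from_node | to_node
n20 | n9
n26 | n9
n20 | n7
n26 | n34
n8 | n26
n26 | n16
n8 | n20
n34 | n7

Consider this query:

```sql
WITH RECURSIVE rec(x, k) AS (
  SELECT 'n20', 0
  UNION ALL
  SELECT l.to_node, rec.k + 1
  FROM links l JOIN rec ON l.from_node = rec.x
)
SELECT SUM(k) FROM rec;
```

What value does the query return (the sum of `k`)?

2

Base: (n20, k=0).
Iteration 1: edges from {n20} -> (n7, k=1), (n9, k=1).
Iteration 2: no outgoing edges from {n7,n9}; recursion stops.
SUM(k) = 0 + 1 + 1 = 2.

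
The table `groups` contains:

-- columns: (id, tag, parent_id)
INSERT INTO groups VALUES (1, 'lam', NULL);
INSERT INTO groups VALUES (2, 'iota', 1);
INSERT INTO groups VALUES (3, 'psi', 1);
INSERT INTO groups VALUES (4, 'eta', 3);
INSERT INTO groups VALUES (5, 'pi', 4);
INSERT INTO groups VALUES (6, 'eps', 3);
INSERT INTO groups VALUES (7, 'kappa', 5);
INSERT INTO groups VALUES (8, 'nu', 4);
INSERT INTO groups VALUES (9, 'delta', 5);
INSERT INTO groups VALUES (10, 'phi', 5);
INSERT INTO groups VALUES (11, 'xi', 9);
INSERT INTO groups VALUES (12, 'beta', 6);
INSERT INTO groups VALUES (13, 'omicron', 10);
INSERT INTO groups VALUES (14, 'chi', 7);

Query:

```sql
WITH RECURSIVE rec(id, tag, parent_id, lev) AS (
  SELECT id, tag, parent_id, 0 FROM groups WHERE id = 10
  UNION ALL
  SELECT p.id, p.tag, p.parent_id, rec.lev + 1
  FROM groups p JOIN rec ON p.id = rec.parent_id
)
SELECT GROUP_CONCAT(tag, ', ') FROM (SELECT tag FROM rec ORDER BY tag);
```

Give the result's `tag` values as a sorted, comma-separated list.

Base: id=10 (phi), parent_id=5, lev 0.
Iteration 1: join on id=5 -> pi (id 5, parent_id=4, lev 1).
Iteration 2: join on id=4 -> eta (id 4, parent_id=3, lev 2).
Iteration 3: join on id=3 -> psi (id 3, parent_id=1, lev 3).
Iteration 4: join on id=1 -> lam (id 1, parent_id=NULL, lev 4).
Iteration 5: parent_id is NULL; no match; recursion stops.

eta, lam, phi, pi, psi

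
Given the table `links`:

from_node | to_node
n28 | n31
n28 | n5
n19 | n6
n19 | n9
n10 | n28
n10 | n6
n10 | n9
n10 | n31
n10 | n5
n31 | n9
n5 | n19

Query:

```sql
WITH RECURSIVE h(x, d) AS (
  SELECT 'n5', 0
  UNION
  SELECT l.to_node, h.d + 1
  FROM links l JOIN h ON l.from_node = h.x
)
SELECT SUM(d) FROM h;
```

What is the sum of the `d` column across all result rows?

Base: (n5, d=0).
Iteration 1: edges from {n5} -> (n19, d=1).
Iteration 2: edges from {n19} -> (n6, d=2), (n9, d=2).
Iteration 3: no outgoing edges from {n6,n9}; recursion stops.
SUM(d) = 0 + 1 + 2 + 2 = 5.

5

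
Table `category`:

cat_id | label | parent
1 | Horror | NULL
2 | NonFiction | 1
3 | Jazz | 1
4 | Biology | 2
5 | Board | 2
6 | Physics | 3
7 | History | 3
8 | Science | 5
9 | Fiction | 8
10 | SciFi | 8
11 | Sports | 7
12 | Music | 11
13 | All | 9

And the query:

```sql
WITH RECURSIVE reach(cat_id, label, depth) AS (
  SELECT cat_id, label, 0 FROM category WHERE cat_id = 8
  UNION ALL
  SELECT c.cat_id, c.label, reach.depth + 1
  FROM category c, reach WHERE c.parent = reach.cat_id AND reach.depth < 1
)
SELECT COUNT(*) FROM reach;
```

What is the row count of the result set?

Base: cat_id=8 (Science) at depth 0.
Iteration 1: rows with parent in {8} -> Fiction (id 9, depth 1), SciFi (id 10, depth 1).
Iteration 2: depth < 1 fails for all current rows; recursion stops.
Total rows emitted: 3.

3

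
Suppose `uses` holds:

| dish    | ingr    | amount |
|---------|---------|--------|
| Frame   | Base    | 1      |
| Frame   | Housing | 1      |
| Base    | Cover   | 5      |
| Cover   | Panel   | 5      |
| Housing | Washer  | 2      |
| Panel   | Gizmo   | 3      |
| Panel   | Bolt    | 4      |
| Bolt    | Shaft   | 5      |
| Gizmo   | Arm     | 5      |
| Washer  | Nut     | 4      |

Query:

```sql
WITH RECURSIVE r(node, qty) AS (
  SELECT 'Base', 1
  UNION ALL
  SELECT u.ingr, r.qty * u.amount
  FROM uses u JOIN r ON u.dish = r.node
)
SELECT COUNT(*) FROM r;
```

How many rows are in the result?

7

Base: (Base, qty=1).
Iteration 1: components of {Base} -> Cover = 1*5 = 5.
Iteration 2: components of {Cover} -> Panel = 5*5 = 25.
Iteration 3: components of {Panel} -> Bolt = 25*4 = 100, Gizmo = 25*3 = 75.
Iteration 4: components of {Bolt,Gizmo} -> Arm = 75*5 = 375, Shaft = 100*5 = 500.
Iteration 5: no further components; recursion stops.
Total rows emitted: 7.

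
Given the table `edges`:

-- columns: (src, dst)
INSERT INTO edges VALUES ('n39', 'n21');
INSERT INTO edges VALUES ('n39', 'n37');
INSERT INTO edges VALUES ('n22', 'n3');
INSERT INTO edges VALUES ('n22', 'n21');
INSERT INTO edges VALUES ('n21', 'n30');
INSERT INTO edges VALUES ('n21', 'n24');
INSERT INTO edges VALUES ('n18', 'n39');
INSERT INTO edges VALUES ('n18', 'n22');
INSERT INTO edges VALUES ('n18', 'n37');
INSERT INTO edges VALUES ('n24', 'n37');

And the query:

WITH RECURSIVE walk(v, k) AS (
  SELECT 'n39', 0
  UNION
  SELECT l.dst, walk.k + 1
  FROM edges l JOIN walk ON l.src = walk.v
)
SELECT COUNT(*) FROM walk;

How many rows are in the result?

Base: (n39, k=0).
Iteration 1: edges from {n39} -> (n21, k=1), (n37, k=1).
Iteration 2: edges from {n21,n37} -> (n24, k=2), (n30, k=2).
Iteration 3: edges from {n24,n30} -> (n37, k=3).
Iteration 4: no outgoing edges from {n37}; recursion stops.
Total rows emitted: 6.

6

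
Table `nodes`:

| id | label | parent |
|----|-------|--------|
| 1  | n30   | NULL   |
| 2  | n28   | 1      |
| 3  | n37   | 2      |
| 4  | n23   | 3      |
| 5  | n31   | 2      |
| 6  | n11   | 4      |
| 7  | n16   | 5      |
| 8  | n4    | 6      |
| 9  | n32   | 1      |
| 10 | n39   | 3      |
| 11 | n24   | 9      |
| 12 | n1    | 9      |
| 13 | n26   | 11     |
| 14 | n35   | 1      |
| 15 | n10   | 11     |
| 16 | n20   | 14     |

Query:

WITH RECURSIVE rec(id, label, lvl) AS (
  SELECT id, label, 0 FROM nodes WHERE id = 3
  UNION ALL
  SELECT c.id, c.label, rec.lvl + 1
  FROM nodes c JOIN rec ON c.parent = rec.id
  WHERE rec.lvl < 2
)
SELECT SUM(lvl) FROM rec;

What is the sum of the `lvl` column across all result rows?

Base: id=3 (n37) at lvl 0.
Iteration 1: rows with parent in {3} -> n23 (id 4, lvl 1), n39 (id 10, lvl 1).
Iteration 2: rows with parent in {4,10} -> n11 (id 6, lvl 2).
Iteration 3: lvl < 2 fails for all current rows; recursion stops.
SUM(lvl) = 0 + 1 + 1 + 2 = 4.

4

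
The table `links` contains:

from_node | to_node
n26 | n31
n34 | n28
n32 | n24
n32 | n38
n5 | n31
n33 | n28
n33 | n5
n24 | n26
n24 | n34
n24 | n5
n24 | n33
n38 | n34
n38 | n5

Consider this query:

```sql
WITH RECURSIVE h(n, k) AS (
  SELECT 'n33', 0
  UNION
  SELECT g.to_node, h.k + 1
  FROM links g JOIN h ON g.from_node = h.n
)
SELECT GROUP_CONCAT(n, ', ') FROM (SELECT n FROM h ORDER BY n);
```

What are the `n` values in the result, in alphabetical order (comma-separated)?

n28, n31, n33, n5

Base: (n33, k=0).
Iteration 1: edges from {n33} -> (n28, k=1), (n5, k=1).
Iteration 2: edges from {n28,n5} -> (n31, k=2).
Iteration 3: no outgoing edges from {n31}; recursion stops.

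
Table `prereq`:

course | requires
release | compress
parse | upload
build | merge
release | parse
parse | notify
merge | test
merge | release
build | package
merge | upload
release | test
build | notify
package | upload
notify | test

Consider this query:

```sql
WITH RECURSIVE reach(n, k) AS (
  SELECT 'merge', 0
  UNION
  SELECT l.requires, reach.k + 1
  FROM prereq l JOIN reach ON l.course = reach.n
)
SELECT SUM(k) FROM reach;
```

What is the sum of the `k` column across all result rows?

19

Base: (merge, k=0).
Iteration 1: edges from {merge} -> (release, k=1), (test, k=1), (upload, k=1).
Iteration 2: edges from {release,test,upload} -> (compress, k=2), (parse, k=2), (test, k=2).
Iteration 3: edges from {compress,parse,test} -> (notify, k=3), (upload, k=3).
Iteration 4: edges from {notify,upload} -> (test, k=4).
Iteration 5: no outgoing edges from {test}; recursion stops.
SUM(k) = 0 + 1 + 1 + 1 + 2 + 2 + 2 + 3 + 3 + 4 = 19.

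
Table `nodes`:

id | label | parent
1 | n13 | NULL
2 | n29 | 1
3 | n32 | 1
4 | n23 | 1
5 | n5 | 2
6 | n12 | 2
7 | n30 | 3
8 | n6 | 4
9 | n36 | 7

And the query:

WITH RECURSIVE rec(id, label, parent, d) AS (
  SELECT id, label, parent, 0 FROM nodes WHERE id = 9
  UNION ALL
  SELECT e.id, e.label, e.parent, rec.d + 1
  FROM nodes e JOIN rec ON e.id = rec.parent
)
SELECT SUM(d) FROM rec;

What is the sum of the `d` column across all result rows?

Base: id=9 (n36), parent=7, d 0.
Iteration 1: join on id=7 -> n30 (id 7, parent=3, d 1).
Iteration 2: join on id=3 -> n32 (id 3, parent=1, d 2).
Iteration 3: join on id=1 -> n13 (id 1, parent=NULL, d 3).
Iteration 4: parent is NULL; no match; recursion stops.
SUM(d) = 0 + 1 + 2 + 3 = 6.

6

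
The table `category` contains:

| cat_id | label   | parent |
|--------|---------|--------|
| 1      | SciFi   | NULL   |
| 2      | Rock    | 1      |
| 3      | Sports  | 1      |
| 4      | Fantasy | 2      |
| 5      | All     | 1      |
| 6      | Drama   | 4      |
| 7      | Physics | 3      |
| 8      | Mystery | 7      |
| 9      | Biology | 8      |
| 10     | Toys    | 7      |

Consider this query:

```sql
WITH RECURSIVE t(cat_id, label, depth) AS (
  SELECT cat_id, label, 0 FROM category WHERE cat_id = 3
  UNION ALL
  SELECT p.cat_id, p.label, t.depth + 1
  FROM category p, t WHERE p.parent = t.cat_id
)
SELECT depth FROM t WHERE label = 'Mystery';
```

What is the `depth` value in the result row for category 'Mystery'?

2

Base: cat_id=3 (Sports) at depth 0.
Iteration 1: rows with parent in {3} -> Physics (id 7, depth 1).
Iteration 2: rows with parent in {7} -> Mystery (id 8, depth 2), Toys (id 10, depth 2).
Iteration 3: rows with parent in {8,10} -> Biology (id 9, depth 3).
Iteration 4: no rows with parent in {9}; recursion stops.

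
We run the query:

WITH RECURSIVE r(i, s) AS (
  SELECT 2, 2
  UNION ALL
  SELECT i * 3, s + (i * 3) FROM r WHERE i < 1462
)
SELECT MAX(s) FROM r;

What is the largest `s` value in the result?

6560

Base: i=2, s=2.
Iteration 1: 2 < 1462 holds -> i = 2 * 3 = 6, s = 2 + 6 = 8.
Iteration 2: 6 < 1462 holds -> i = 6 * 3 = 18, s = 8 + 18 = 26.
Iteration 3: 18 < 1462 holds -> i = 18 * 3 = 54, s = 26 + 54 = 80.
Iteration 4: 54 < 1462 holds -> i = 54 * 3 = 162, s = 80 + 162 = 242.
Iteration 5: 162 < 1462 holds -> i = 162 * 3 = 486, s = 242 + 486 = 728.
Iteration 6: 486 < 1462 holds -> i = 486 * 3 = 1458, s = 728 + 1458 = 2186.
Iteration 7: 1458 < 1462 holds -> i = 1458 * 3 = 4374, s = 2186 + 4374 = 6560.
Iteration 8: 4374 < 1462 fails; recursion stops.
s values: 2, 8, 26, 80, 242, 728, 2186, 6560; the maximum is 6560.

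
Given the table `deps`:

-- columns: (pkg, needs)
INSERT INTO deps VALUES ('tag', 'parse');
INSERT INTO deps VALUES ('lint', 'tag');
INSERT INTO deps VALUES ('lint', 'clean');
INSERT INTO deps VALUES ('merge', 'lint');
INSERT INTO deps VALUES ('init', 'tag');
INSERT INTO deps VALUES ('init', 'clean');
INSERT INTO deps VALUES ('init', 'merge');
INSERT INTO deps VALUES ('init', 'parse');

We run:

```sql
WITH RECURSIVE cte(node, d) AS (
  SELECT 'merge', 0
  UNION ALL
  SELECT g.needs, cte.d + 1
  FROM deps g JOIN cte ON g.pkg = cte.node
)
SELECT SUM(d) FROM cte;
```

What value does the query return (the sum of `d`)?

Base: (merge, d=0).
Iteration 1: edges from {merge} -> (lint, d=1).
Iteration 2: edges from {lint} -> (clean, d=2), (tag, d=2).
Iteration 3: edges from {clean,tag} -> (parse, d=3).
Iteration 4: no outgoing edges from {parse}; recursion stops.
SUM(d) = 0 + 1 + 2 + 2 + 3 = 8.

8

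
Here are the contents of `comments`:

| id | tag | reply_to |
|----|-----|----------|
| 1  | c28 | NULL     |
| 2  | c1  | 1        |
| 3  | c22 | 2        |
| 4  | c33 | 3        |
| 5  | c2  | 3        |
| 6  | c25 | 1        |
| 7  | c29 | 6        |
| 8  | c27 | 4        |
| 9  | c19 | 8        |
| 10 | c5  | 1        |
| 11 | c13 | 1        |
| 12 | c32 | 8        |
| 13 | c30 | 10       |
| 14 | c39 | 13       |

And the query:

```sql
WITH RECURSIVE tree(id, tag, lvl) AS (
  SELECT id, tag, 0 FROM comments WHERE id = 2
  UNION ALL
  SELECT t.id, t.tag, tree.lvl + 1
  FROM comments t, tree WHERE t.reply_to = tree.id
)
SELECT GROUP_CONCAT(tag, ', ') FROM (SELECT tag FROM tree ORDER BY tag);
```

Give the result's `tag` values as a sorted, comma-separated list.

Base: id=2 (c1) at lvl 0.
Iteration 1: rows with reply_to in {2} -> c22 (id 3, lvl 1).
Iteration 2: rows with reply_to in {3} -> c33 (id 4, lvl 2), c2 (id 5, lvl 2).
Iteration 3: rows with reply_to in {4,5} -> c27 (id 8, lvl 3).
Iteration 4: rows with reply_to in {8} -> c19 (id 9, lvl 4), c32 (id 12, lvl 4).
Iteration 5: no rows with reply_to in {9,12}; recursion stops.

c1, c19, c2, c22, c27, c32, c33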